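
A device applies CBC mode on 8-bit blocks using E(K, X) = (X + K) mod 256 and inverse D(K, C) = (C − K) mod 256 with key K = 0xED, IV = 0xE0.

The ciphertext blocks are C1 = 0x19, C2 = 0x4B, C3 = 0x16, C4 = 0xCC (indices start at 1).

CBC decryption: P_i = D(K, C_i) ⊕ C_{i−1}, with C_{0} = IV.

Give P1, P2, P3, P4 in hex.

P1 = 0xCC, P2 = 0x47, P3 = 0x62, P4 = 0xC9

P1: D(K, 0x19) = 0x2C; 0x2C ⊕ 0xE0 = 0xCC.
P2: D(K, 0x4B) = 0x5E; 0x5E ⊕ 0x19 = 0x47.
P3: D(K, 0x16) = 0x29; 0x29 ⊕ 0x4B = 0x62.
P4: D(K, 0xCC) = 0xDF; 0xDF ⊕ 0x16 = 0xC9.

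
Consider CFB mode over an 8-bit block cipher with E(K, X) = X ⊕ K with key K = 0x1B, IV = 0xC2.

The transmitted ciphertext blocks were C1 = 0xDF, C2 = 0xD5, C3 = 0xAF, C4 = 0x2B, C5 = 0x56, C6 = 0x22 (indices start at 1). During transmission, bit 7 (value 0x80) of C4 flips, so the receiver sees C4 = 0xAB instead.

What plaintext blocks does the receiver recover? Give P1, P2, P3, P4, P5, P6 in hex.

P1 = 0x06, P2 = 0x11, P3 = 0x61, P4 = 0x1F, P5 = 0xE6, P6 = 0x6F

CFB decryption: P_i = C_i ⊕ E(K, C_{i−1}), with C_{0} = IV.
Only C4 changed, to 0xAB. In CFB, a change in C_i flips the same bit in P_i and garbles P_{i+1}. Decrypting the received ciphertext:
P1: E(K, 0xC2) = 0xD9; 0xDF ⊕ 0xD9 = 0x06.
P2: E(K, 0xDF) = 0xC4; 0xD5 ⊕ 0xC4 = 0x11.
P3: E(K, 0xD5) = 0xCE; 0xAF ⊕ 0xCE = 0x61.
P4: E(K, 0xAF) = 0xB4; 0xAB ⊕ 0xB4 = 0x1F.
P5: E(K, 0xAB) = 0xB0; 0x56 ⊕ 0xB0 = 0xE6.
P6: E(K, 0x56) = 0x4D; 0x22 ⊕ 0x4D = 0x6F.
Blocks that differ from the original plaintext: P4, P5.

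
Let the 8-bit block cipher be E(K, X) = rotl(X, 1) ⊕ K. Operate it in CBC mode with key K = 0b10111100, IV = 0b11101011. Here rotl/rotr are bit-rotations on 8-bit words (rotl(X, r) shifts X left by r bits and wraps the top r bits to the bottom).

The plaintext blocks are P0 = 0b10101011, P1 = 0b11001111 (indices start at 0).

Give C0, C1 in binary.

CBC encryption: C_i = E(K, P_i ⊕ C_{i−1}), with C_{−1} = IV.
C0: P0 ⊕ 0b11101011 = 0b01000000; E(K, 0b01000000) = 0b00111100.
C1: P1 ⊕ 0b00111100 = 0b11110011; E(K, 0b11110011) = 0b01011011.

C0 = 0b00111100, C1 = 0b01011011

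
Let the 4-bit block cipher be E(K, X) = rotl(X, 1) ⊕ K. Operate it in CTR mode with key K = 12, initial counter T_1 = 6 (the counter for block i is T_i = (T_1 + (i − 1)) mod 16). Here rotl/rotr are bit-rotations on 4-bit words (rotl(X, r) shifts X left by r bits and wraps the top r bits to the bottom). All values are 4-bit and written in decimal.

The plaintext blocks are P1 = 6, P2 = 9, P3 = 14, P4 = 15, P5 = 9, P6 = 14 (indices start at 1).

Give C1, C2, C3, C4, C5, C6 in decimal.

C1 = 6, C2 = 11, C3 = 3, C4 = 0, C5 = 0, C6 = 5

CTR encryption: S_i = E(K, T_i) where T_i is the counter for block i; C_i = P_i ⊕ S_i.
C1: T = 6, S = E(K, T) = 0; 6 ⊕ 0 = 6.
C2: T = 7, S = E(K, T) = 2; 9 ⊕ 2 = 11.
C3: T = 8, S = E(K, T) = 13; 14 ⊕ 13 = 3.
C4: T = 9, S = E(K, T) = 15; 15 ⊕ 15 = 0.
C5: T = 10, S = E(K, T) = 9; 9 ⊕ 9 = 0.
C6: T = 11, S = E(K, T) = 11; 14 ⊕ 11 = 5.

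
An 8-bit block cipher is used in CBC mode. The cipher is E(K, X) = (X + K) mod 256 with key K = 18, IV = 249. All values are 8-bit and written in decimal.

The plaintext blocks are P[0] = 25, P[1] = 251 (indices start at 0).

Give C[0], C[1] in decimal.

CBC encryption: C_i = E(K, P_i ⊕ C_{i−1}), with C_{−1} = IV.
C[0]: P[0] ⊕ 249 = 224; E(K, 224) = 242.
C[1]: P[1] ⊕ 242 = 9; E(K, 9) = 27.

C[0] = 242, C[1] = 27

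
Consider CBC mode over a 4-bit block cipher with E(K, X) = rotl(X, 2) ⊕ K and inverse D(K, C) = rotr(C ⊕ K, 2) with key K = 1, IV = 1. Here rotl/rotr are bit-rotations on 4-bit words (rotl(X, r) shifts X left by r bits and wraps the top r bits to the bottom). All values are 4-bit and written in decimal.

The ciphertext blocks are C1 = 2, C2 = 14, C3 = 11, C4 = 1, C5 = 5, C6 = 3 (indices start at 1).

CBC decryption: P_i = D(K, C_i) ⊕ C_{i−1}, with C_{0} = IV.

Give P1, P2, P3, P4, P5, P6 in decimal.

P1 = 13, P2 = 13, P3 = 4, P4 = 11, P5 = 0, P6 = 13

P1: D(K, 2) = 12; 12 ⊕ 1 = 13.
P2: D(K, 14) = 15; 15 ⊕ 2 = 13.
P3: D(K, 11) = 10; 10 ⊕ 14 = 4.
P4: D(K, 1) = 0; 0 ⊕ 11 = 11.
P5: D(K, 5) = 1; 1 ⊕ 1 = 0.
P6: D(K, 3) = 8; 8 ⊕ 5 = 13.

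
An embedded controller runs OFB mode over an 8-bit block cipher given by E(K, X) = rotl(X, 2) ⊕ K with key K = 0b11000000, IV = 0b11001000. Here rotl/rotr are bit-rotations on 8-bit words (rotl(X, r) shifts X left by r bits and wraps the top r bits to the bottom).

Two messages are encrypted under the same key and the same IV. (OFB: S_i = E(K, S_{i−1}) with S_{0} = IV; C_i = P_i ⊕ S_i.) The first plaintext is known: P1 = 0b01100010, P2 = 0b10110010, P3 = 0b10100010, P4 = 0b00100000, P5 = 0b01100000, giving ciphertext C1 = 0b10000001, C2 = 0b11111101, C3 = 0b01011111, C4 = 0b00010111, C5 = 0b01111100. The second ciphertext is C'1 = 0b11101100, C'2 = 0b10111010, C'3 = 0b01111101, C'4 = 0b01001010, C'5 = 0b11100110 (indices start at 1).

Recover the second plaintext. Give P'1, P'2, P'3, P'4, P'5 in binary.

P'1 = 0b00001111, P'2 = 0b11110101, P'3 = 0b10000000, P'4 = 0b01111101, P'5 = 0b11111010

In OFB with a reused IV, both messages share the same keystream S_i, so C_i ⊕ C'_i = P_i ⊕ P'_i and thus P'_i = P_i ⊕ C_i ⊕ C'_i.
P'1: 0b01100010 ⊕ 0b10000001 ⊕ 0b11101100 = 0b00001111.
P'2: 0b10110010 ⊕ 0b11111101 ⊕ 0b10111010 = 0b11110101.
P'3: 0b10100010 ⊕ 0b01011111 ⊕ 0b01111101 = 0b10000000.
P'4: 0b00100000 ⊕ 0b00010111 ⊕ 0b01001010 = 0b01111101.
P'5: 0b01100000 ⊕ 0b01111100 ⊕ 0b11100110 = 0b11111010.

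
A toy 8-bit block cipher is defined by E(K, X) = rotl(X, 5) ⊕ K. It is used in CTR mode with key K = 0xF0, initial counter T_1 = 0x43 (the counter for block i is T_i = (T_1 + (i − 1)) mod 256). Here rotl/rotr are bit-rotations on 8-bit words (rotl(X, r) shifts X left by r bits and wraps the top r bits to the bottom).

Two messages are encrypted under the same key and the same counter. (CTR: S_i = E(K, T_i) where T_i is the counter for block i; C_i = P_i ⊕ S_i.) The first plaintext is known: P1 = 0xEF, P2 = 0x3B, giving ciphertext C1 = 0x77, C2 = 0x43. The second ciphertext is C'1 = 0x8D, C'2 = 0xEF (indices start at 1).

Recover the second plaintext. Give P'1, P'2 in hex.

In CTR with a reused counter, both messages share the same keystream S_i, so C_i ⊕ C'_i = P_i ⊕ P'_i and thus P'_i = P_i ⊕ C_i ⊕ C'_i.
P'1: 0xEF ⊕ 0x77 ⊕ 0x8D = 0x15.
P'2: 0x3B ⊕ 0x43 ⊕ 0xEF = 0x97.

P'1 = 0x15, P'2 = 0x97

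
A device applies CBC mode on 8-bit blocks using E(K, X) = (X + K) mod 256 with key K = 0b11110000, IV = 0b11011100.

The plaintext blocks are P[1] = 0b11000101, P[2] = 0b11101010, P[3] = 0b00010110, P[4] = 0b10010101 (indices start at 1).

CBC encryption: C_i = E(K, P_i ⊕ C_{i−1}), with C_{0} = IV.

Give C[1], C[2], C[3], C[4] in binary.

C[1]: P[1] ⊕ 0b11011100 = 0b00011001; E(K, 0b00011001) = 0b00001001.
C[2]: P[2] ⊕ 0b00001001 = 0b11100011; E(K, 0b11100011) = 0b11010011.
C[3]: P[3] ⊕ 0b11010011 = 0b11000101; E(K, 0b11000101) = 0b10110101.
C[4]: P[4] ⊕ 0b10110101 = 0b00100000; E(K, 0b00100000) = 0b00010000.

C[1] = 0b00001001, C[2] = 0b11010011, C[3] = 0b10110101, C[4] = 0b00010000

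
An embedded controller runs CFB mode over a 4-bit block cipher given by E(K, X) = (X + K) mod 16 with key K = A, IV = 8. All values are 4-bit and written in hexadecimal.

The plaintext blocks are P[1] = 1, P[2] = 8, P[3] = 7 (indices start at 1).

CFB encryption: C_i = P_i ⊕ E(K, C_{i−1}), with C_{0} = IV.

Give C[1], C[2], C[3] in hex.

C[1] = 3, C[2] = 5, C[3] = 8

C[1]: E(K, 8) = 2; 1 ⊕ 2 = 3.
C[2]: E(K, 3) = D; 8 ⊕ D = 5.
C[3]: E(K, 5) = F; 7 ⊕ F = 8.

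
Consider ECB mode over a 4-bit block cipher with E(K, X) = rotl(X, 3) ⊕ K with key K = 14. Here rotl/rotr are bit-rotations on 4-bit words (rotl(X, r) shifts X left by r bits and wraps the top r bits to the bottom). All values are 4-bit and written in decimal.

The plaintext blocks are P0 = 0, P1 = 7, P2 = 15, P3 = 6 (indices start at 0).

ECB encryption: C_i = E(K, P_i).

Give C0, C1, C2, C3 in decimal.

C0 = 14, C1 = 5, C2 = 1, C3 = 13

C0: E(K, 0) = 14.
C1: E(K, 7) = 5.
C2: E(K, 15) = 1.
C3: E(K, 6) = 13.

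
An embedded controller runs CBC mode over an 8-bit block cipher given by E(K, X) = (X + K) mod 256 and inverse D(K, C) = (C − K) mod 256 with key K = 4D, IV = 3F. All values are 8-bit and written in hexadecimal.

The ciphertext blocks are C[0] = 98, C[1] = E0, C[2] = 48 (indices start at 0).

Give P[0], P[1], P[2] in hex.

CBC decryption: P_i = D(K, C_i) ⊕ C_{i−1}, with C_{−1} = IV.
P[0]: D(K, 98) = 4B; 4B ⊕ 3F = 74.
P[1]: D(K, E0) = 93; 93 ⊕ 98 = 0B.
P[2]: D(K, 48) = FB; FB ⊕ E0 = 1B.

P[0] = 74, P[1] = 0B, P[2] = 1B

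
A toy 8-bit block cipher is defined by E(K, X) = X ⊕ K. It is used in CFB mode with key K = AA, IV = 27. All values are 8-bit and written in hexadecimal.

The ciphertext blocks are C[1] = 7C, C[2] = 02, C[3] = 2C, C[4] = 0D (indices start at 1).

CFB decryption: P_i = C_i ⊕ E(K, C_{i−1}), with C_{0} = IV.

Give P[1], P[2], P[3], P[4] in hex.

P[1]: E(K, 27) = 8D; 7C ⊕ 8D = F1.
P[2]: E(K, 7C) = D6; 02 ⊕ D6 = D4.
P[3]: E(K, 02) = A8; 2C ⊕ A8 = 84.
P[4]: E(K, 2C) = 86; 0D ⊕ 86 = 8B.

P[1] = F1, P[2] = D4, P[3] = 84, P[4] = 8B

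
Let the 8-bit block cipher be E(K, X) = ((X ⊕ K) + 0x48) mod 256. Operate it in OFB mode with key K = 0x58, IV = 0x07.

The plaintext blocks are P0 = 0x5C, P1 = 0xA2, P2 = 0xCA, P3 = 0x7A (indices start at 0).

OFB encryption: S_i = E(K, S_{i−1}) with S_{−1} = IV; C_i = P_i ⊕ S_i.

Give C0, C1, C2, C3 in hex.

C0: S = E(K, 0x07) = 0xA7; 0x5C ⊕ 0xA7 = 0xFB.
C1: S = E(K, 0xA7) = 0x47; 0xA2 ⊕ 0x47 = 0xE5.
C2: S = E(K, 0x47) = 0x67; 0xCA ⊕ 0x67 = 0xAD.
C3: S = E(K, 0x67) = 0x87; 0x7A ⊕ 0x87 = 0xFD.

C0 = 0xFB, C1 = 0xE5, C2 = 0xAD, C3 = 0xFD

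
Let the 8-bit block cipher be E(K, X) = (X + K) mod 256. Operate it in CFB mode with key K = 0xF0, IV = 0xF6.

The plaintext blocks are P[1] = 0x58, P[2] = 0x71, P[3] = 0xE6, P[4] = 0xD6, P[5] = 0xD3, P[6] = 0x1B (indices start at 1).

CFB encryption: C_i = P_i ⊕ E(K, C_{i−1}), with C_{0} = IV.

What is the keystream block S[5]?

0xBF

C[1]: E(K, 0xF6) = 0xE6; 0x58 ⊕ 0xE6 = 0xBE.
C[2]: E(K, 0xBE) = 0xAE; 0x71 ⊕ 0xAE = 0xDF.
C[3]: E(K, 0xDF) = 0xCF; 0xE6 ⊕ 0xCF = 0x29.
C[4]: E(K, 0x29) = 0x19; 0xD6 ⊕ 0x19 = 0xCF.
C[5]: E(K, 0xCF) = 0xBF; 0xD3 ⊕ 0xBF = 0x6C.
So S[5] = 0xBF.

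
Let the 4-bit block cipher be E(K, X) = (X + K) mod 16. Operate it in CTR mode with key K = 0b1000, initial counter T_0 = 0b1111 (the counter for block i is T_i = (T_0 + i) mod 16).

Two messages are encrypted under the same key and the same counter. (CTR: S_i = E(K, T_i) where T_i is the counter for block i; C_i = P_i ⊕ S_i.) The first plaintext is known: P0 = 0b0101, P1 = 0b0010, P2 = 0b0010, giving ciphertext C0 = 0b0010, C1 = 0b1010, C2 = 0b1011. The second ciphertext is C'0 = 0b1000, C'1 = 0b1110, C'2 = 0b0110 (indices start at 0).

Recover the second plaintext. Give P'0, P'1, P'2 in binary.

P'0 = 0b1111, P'1 = 0b0110, P'2 = 0b1111

In CTR with a reused counter, both messages share the same keystream S_i, so C_i ⊕ C'_i = P_i ⊕ P'_i and thus P'_i = P_i ⊕ C_i ⊕ C'_i.
P'0: 0b0101 ⊕ 0b0010 ⊕ 0b1000 = 0b1111.
P'1: 0b0010 ⊕ 0b1010 ⊕ 0b1110 = 0b0110.
P'2: 0b0010 ⊕ 0b1011 ⊕ 0b0110 = 0b1111.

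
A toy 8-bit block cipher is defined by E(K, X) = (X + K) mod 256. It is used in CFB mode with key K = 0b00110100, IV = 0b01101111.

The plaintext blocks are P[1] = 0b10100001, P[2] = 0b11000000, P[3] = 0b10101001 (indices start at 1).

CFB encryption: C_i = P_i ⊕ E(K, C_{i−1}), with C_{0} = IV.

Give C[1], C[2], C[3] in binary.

C[1]: E(K, 0b01101111) = 0b10100011; 0b10100001 ⊕ 0b10100011 = 0b00000010.
C[2]: E(K, 0b00000010) = 0b00110110; 0b11000000 ⊕ 0b00110110 = 0b11110110.
C[3]: E(K, 0b11110110) = 0b00101010; 0b10101001 ⊕ 0b00101010 = 0b10000011.

C[1] = 0b00000010, C[2] = 0b11110110, C[3] = 0b10000011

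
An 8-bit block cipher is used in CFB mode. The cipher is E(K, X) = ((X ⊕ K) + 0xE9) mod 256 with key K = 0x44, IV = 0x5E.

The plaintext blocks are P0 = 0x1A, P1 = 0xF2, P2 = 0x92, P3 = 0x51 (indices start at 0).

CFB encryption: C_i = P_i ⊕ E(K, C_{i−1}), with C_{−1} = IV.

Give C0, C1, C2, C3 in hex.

C0: E(K, 0x5E) = 0x03; 0x1A ⊕ 0x03 = 0x19.
C1: E(K, 0x19) = 0x46; 0xF2 ⊕ 0x46 = 0xB4.
C2: E(K, 0xB4) = 0xD9; 0x92 ⊕ 0xD9 = 0x4B.
C3: E(K, 0x4B) = 0xF8; 0x51 ⊕ 0xF8 = 0xA9.

C0 = 0x19, C1 = 0xB4, C2 = 0x4B, C3 = 0xA9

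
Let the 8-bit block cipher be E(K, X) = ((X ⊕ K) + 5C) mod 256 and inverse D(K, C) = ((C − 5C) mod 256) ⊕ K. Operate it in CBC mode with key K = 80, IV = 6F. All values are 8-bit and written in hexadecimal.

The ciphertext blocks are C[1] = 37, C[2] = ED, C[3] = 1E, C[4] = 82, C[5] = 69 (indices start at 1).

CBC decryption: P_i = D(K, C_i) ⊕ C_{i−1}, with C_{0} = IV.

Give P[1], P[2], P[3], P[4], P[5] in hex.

P[1] = 34, P[2] = 26, P[3] = AF, P[4] = B8, P[5] = 0F

P[1]: D(K, 37) = 5B; 5B ⊕ 6F = 34.
P[2]: D(K, ED) = 11; 11 ⊕ 37 = 26.
P[3]: D(K, 1E) = 42; 42 ⊕ ED = AF.
P[4]: D(K, 82) = A6; A6 ⊕ 1E = B8.
P[5]: D(K, 69) = 8D; 8D ⊕ 82 = 0F.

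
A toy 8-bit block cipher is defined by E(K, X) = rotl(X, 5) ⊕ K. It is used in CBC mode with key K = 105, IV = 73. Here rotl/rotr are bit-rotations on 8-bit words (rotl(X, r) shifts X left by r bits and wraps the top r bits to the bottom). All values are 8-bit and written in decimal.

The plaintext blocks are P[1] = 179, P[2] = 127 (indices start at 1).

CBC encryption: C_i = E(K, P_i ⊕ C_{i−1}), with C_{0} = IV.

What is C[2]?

C[1]: P[1] ⊕ 73 = 250; E(K, 250) = 54.
C[2]: P[2] ⊕ 54 = 73; E(K, 73) = 64.

C[2] = 64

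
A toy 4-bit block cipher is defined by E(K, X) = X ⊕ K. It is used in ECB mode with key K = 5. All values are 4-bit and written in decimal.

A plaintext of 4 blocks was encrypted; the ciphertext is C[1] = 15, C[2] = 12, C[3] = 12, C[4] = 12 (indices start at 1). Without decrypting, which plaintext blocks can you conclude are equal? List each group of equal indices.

P[2] = P[3] = P[4]

ECB encrypts each block independently with the same key, so equal ciphertext blocks imply equal plaintext blocks.
C[2] = C[3] = C[4] = 12, so P[2] = P[3] = P[4].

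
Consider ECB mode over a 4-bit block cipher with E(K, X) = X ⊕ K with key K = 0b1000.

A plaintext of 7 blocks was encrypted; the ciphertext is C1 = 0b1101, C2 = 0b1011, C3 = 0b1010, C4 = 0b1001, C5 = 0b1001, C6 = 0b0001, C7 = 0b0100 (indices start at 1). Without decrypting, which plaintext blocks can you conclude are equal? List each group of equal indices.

P4 = P5

ECB encrypts each block independently with the same key, so equal ciphertext blocks imply equal plaintext blocks.
C4 = C5 = 0b1001, so P4 = P5.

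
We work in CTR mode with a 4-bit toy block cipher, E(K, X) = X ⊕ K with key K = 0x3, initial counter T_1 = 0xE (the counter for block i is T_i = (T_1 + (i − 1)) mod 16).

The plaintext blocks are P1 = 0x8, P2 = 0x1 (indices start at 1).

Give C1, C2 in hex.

C1 = 0x5, C2 = 0xD

CTR encryption: S_i = E(K, T_i) where T_i is the counter for block i; C_i = P_i ⊕ S_i.
C1: T = 0xE, S = E(K, T) = 0xD; 0x8 ⊕ 0xD = 0x5.
C2: T = 0xF, S = E(K, T) = 0xC; 0x1 ⊕ 0xC = 0xD.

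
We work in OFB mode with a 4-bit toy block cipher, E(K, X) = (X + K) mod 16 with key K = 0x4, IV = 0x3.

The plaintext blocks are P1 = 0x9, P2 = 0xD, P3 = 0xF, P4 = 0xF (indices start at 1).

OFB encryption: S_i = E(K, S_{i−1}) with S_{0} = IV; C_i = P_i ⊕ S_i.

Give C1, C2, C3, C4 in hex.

C1: S = E(K, 0x3) = 0x7; 0x9 ⊕ 0x7 = 0xE.
C2: S = E(K, 0x7) = 0xB; 0xD ⊕ 0xB = 0x6.
C3: S = E(K, 0xB) = 0xF; 0xF ⊕ 0xF = 0x0.
C4: S = E(K, 0xF) = 0x3; 0xF ⊕ 0x3 = 0xC.

C1 = 0xE, C2 = 0x6, C3 = 0x0, C4 = 0xC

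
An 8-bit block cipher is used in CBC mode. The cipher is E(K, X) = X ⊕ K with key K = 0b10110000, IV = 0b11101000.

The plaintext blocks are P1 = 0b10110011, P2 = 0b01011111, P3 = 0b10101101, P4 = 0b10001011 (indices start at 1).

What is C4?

CBC encryption: C_i = E(K, P_i ⊕ C_{i−1}), with C_{0} = IV.
C1: P1 ⊕ 0b11101000 = 0b01011011; E(K, 0b01011011) = 0b11101011.
C2: P2 ⊕ 0b11101011 = 0b10110100; E(K, 0b10110100) = 0b00000100.
C3: P3 ⊕ 0b00000100 = 0b10101001; E(K, 0b10101001) = 0b00011001.
C4: P4 ⊕ 0b00011001 = 0b10010010; E(K, 0b10010010) = 0b00100010.

C4 = 0b00100010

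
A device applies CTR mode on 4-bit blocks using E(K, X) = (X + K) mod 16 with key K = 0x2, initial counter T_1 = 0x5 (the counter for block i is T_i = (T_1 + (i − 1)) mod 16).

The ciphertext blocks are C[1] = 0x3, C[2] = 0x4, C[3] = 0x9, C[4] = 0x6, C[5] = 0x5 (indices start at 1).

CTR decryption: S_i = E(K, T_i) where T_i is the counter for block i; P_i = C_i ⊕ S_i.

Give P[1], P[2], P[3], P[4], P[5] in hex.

P[1] = 0x4, P[2] = 0xC, P[3] = 0x0, P[4] = 0xC, P[5] = 0xE

P[1]: T = 0x5, S = E(K, T) = 0x7; 0x3 ⊕ 0x7 = 0x4.
P[2]: T = 0x6, S = E(K, T) = 0x8; 0x4 ⊕ 0x8 = 0xC.
P[3]: T = 0x7, S = E(K, T) = 0x9; 0x9 ⊕ 0x9 = 0x0.
P[4]: T = 0x8, S = E(K, T) = 0xA; 0x6 ⊕ 0xA = 0xC.
P[5]: T = 0x9, S = E(K, T) = 0xB; 0x5 ⊕ 0xB = 0xE.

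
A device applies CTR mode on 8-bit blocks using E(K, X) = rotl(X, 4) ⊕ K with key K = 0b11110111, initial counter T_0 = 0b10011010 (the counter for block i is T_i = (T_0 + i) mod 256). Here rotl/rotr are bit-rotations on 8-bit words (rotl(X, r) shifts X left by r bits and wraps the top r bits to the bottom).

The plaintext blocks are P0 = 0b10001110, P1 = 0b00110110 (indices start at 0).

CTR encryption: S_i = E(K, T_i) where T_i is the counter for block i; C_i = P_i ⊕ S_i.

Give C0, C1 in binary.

C0: T = 0b10011010, S = E(K, T) = 0b01011110; 0b10001110 ⊕ 0b01011110 = 0b11010000.
C1: T = 0b10011011, S = E(K, T) = 0b01001110; 0b00110110 ⊕ 0b01001110 = 0b01111000.

C0 = 0b11010000, C1 = 0b01111000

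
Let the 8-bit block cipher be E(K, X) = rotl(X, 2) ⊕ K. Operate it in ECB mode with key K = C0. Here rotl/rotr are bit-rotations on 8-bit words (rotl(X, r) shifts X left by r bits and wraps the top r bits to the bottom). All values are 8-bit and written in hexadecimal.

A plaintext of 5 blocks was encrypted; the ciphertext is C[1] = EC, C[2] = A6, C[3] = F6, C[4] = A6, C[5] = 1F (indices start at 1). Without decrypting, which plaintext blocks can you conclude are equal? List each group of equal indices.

P[2] = P[4]

ECB encrypts each block independently with the same key, so equal ciphertext blocks imply equal plaintext blocks.
C[2] = C[4] = A6, so P[2] = P[4].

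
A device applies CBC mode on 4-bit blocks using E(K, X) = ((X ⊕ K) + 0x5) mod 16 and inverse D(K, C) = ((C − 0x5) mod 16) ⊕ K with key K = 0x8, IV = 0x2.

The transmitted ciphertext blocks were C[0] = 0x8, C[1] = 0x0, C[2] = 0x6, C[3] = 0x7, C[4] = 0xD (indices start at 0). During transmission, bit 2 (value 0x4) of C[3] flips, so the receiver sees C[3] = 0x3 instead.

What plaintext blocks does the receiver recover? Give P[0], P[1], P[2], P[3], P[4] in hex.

P[0] = 0x9, P[1] = 0xB, P[2] = 0x9, P[3] = 0x0, P[4] = 0x3

CBC decryption: P_i = D(K, C_i) ⊕ C_{i−1}, with C_{−1} = IV.
Only C[3] changed, to 0x3. In CBC, a change in C_i garbles P_i and flips the same bit in P_{i+1}. Decrypting the received ciphertext:
P[0]: D(K, 0x8) = 0xB; 0xB ⊕ 0x2 = 0x9.
P[1]: D(K, 0x0) = 0x3; 0x3 ⊕ 0x8 = 0xB.
P[2]: D(K, 0x6) = 0x9; 0x9 ⊕ 0x0 = 0x9.
P[3]: D(K, 0x3) = 0x6; 0x6 ⊕ 0x6 = 0x0.
P[4]: D(K, 0xD) = 0x0; 0x0 ⊕ 0x3 = 0x3.
Blocks that differ from the original plaintext: P[3], P[4].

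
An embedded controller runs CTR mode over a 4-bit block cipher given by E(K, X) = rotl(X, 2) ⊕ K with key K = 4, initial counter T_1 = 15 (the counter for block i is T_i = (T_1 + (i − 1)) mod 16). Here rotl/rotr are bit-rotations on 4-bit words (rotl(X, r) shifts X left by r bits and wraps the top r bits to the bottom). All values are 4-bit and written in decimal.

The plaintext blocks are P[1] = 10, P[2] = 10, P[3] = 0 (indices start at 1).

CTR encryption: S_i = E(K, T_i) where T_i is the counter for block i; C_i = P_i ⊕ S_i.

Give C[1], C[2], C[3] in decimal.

C[1] = 1, C[2] = 14, C[3] = 0

C[1]: T = 15, S = E(K, T) = 11; 10 ⊕ 11 = 1.
C[2]: T = 0, S = E(K, T) = 4; 10 ⊕ 4 = 14.
C[3]: T = 1, S = E(K, T) = 0; 0 ⊕ 0 = 0.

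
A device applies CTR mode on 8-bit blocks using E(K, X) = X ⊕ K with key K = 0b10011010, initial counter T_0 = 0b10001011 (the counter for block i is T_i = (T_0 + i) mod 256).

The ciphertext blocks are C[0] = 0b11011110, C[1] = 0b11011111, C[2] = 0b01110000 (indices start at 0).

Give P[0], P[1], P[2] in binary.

CTR decryption: S_i = E(K, T_i) where T_i is the counter for block i; P_i = C_i ⊕ S_i.
P[0]: T = 0b10001011, S = E(K, T) = 0b00010001; 0b11011110 ⊕ 0b00010001 = 0b11001111.
P[1]: T = 0b10001100, S = E(K, T) = 0b00010110; 0b11011111 ⊕ 0b00010110 = 0b11001001.
P[2]: T = 0b10001101, S = E(K, T) = 0b00010111; 0b01110000 ⊕ 0b00010111 = 0b01100111.

P[0] = 0b11001111, P[1] = 0b11001001, P[2] = 0b01100111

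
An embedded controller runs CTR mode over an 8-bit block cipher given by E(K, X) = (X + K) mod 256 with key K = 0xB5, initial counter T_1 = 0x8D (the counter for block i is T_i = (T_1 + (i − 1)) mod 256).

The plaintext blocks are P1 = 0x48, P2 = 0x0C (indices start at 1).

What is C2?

CTR encryption: S_i = E(K, T_i) where T_i is the counter for block i; C_i = P_i ⊕ S_i.
C1: T = 0x8D, S = E(K, T) = 0x42; 0x48 ⊕ 0x42 = 0x0A.
C2: T = 0x8E, S = E(K, T) = 0x43; 0x0C ⊕ 0x43 = 0x4F.

C2 = 0x4F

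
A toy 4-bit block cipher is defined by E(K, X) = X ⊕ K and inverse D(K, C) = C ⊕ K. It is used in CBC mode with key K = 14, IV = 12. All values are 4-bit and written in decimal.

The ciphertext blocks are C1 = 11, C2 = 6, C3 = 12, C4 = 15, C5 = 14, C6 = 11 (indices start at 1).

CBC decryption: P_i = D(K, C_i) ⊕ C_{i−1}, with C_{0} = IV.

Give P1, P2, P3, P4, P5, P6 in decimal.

P1: D(K, 11) = 5; 5 ⊕ 12 = 9.
P2: D(K, 6) = 8; 8 ⊕ 11 = 3.
P3: D(K, 12) = 2; 2 ⊕ 6 = 4.
P4: D(K, 15) = 1; 1 ⊕ 12 = 13.
P5: D(K, 14) = 0; 0 ⊕ 15 = 15.
P6: D(K, 11) = 5; 5 ⊕ 14 = 11.

P1 = 9, P2 = 3, P3 = 4, P4 = 13, P5 = 15, P6 = 11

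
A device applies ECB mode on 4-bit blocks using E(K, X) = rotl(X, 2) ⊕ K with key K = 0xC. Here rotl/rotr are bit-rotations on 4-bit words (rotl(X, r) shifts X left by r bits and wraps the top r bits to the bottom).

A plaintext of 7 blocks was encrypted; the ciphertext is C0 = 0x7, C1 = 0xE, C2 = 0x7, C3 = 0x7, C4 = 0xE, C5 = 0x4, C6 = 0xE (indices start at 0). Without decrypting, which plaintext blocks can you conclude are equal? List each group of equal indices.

ECB encrypts each block independently with the same key, so equal ciphertext blocks imply equal plaintext blocks.
C0 = C2 = C3 = 0x7, so P0 = P2 = P3.
C1 = C4 = C6 = 0xE, so P1 = P4 = P6.

P0 = P2 = P3; P1 = P4 = P6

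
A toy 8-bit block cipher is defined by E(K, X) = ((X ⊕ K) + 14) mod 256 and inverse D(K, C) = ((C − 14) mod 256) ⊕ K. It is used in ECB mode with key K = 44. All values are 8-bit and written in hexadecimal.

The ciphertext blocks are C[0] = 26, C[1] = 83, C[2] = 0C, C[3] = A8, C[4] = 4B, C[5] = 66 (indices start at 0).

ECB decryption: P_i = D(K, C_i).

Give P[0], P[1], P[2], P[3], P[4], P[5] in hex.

P[0] = 56, P[1] = 2B, P[2] = BC, P[3] = D0, P[4] = 73, P[5] = 16

P[0]: D(K, 26) = 56.
P[1]: D(K, 83) = 2B.
P[2]: D(K, 0C) = BC.
P[3]: D(K, A8) = D0.
P[4]: D(K, 4B) = 73.
P[5]: D(K, 66) = 16.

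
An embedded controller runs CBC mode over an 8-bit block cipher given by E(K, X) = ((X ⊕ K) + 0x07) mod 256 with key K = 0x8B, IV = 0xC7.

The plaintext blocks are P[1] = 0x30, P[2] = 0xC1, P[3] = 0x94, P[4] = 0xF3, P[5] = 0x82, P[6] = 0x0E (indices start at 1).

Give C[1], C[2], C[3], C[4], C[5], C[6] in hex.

C[1] = 0x83, C[2] = 0xD0, C[3] = 0xD6, C[4] = 0xB5, C[5] = 0xC3, C[6] = 0x4D

CBC encryption: C_i = E(K, P_i ⊕ C_{i−1}), with C_{0} = IV.
C[1]: P[1] ⊕ 0xC7 = 0xF7; E(K, 0xF7) = 0x83.
C[2]: P[2] ⊕ 0x83 = 0x42; E(K, 0x42) = 0xD0.
C[3]: P[3] ⊕ 0xD0 = 0x44; E(K, 0x44) = 0xD6.
C[4]: P[4] ⊕ 0xD6 = 0x25; E(K, 0x25) = 0xB5.
C[5]: P[5] ⊕ 0xB5 = 0x37; E(K, 0x37) = 0xC3.
C[6]: P[6] ⊕ 0xC3 = 0xCD; E(K, 0xCD) = 0x4D.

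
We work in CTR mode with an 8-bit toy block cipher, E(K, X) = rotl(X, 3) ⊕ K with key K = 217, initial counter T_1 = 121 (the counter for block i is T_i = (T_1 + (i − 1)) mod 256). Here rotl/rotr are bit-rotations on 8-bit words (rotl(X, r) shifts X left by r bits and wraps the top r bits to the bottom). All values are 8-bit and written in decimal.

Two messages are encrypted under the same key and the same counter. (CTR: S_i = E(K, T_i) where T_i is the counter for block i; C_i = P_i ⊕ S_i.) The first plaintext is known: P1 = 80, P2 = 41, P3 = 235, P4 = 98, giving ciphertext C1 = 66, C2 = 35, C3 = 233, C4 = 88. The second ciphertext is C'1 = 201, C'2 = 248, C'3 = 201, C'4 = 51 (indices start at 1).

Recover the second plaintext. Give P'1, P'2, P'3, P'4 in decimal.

P'1 = 219, P'2 = 242, P'3 = 203, P'4 = 9

In CTR with a reused counter, both messages share the same keystream S_i, so C_i ⊕ C'_i = P_i ⊕ P'_i and thus P'_i = P_i ⊕ C_i ⊕ C'_i.
P'1: 80 ⊕ 66 ⊕ 201 = 219.
P'2: 41 ⊕ 35 ⊕ 248 = 242.
P'3: 235 ⊕ 233 ⊕ 201 = 203.
P'4: 98 ⊕ 88 ⊕ 51 = 9.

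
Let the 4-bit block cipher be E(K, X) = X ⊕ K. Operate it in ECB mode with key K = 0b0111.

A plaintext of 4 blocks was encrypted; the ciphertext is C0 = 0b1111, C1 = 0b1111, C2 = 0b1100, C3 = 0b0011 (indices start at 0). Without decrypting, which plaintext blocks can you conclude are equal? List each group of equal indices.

ECB encrypts each block independently with the same key, so equal ciphertext blocks imply equal plaintext blocks.
C0 = C1 = 0b1111, so P0 = P1.

P0 = P1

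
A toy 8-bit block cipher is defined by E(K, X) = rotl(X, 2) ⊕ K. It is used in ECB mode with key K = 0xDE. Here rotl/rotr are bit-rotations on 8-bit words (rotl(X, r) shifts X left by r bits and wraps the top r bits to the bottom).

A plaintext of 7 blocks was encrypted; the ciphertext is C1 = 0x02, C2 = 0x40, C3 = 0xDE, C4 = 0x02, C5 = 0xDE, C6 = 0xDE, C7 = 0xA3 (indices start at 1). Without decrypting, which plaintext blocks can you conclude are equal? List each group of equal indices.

ECB encrypts each block independently with the same key, so equal ciphertext blocks imply equal plaintext blocks.
C1 = C4 = 0x02, so P1 = P4.
C3 = C5 = C6 = 0xDE, so P3 = P5 = P6.

P1 = P4; P3 = P5 = P6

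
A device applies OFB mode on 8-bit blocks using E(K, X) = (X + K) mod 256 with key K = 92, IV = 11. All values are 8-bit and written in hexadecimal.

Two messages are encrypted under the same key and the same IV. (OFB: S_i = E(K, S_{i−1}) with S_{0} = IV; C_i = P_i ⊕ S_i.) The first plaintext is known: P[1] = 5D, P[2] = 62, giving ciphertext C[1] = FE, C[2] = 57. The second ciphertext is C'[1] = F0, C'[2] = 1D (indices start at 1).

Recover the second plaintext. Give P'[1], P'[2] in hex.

P'[1] = 53, P'[2] = 28

In OFB with a reused IV, both messages share the same keystream S_i, so C_i ⊕ C'_i = P_i ⊕ P'_i and thus P'_i = P_i ⊕ C_i ⊕ C'_i.
P'[1]: 5D ⊕ FE ⊕ F0 = 53.
P'[2]: 62 ⊕ 57 ⊕ 1D = 28.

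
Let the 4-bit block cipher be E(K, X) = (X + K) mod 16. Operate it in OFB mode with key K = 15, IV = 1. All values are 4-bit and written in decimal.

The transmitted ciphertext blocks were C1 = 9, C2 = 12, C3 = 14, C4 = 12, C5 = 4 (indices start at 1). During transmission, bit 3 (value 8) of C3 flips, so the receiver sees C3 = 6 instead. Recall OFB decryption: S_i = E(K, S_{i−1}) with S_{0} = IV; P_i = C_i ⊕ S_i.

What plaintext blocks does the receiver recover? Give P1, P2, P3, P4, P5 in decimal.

P1 = 9, P2 = 3, P3 = 8, P4 = 1, P5 = 8

Only C3 changed, to 6. In OFB, a change in C_i flips the same bit in P_i only; the keystream is unaffected. Decrypting the received ciphertext:
P1: S = E(K, 1) = 0; 9 ⊕ 0 = 9.
P2: S = E(K, 0) = 15; 12 ⊕ 15 = 3.
P3: S = E(K, 15) = 14; 6 ⊕ 14 = 8.
P4: S = E(K, 14) = 13; 12 ⊕ 13 = 1.
P5: S = E(K, 13) = 12; 4 ⊕ 12 = 8.
Blocks that differ from the original plaintext: P3.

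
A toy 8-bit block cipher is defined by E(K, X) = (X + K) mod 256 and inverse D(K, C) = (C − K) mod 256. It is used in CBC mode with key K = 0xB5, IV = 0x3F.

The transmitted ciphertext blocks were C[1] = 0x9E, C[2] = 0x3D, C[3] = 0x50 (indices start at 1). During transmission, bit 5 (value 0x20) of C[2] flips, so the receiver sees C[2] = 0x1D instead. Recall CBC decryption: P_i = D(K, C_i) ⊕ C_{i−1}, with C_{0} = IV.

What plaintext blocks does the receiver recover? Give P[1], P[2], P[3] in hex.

P[1] = 0xD6, P[2] = 0xF6, P[3] = 0x86

Only C[2] changed, to 0x1D. In CBC, a change in C_i garbles P_i and flips the same bit in P_{i+1}. Decrypting the received ciphertext:
P[1]: D(K, 0x9E) = 0xE9; 0xE9 ⊕ 0x3F = 0xD6.
P[2]: D(K, 0x1D) = 0x68; 0x68 ⊕ 0x9E = 0xF6.
P[3]: D(K, 0x50) = 0x9B; 0x9B ⊕ 0x1D = 0x86.
Blocks that differ from the original plaintext: P[2], P[3].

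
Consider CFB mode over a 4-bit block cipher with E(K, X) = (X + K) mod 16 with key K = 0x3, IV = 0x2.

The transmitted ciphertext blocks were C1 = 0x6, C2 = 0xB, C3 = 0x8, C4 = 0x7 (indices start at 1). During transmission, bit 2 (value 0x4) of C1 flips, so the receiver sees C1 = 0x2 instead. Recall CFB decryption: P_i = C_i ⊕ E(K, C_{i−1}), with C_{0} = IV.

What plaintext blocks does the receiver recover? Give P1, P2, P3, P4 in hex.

P1 = 0x7, P2 = 0xE, P3 = 0x6, P4 = 0xC

Only C1 changed, to 0x2. In CFB, a change in C_i flips the same bit in P_i and garbles P_{i+1}. Decrypting the received ciphertext:
P1: E(K, 0x2) = 0x5; 0x2 ⊕ 0x5 = 0x7.
P2: E(K, 0x2) = 0x5; 0xB ⊕ 0x5 = 0xE.
P3: E(K, 0xB) = 0xE; 0x8 ⊕ 0xE = 0x6.
P4: E(K, 0x8) = 0xB; 0x7 ⊕ 0xB = 0xC.
Blocks that differ from the original plaintext: P1, P2.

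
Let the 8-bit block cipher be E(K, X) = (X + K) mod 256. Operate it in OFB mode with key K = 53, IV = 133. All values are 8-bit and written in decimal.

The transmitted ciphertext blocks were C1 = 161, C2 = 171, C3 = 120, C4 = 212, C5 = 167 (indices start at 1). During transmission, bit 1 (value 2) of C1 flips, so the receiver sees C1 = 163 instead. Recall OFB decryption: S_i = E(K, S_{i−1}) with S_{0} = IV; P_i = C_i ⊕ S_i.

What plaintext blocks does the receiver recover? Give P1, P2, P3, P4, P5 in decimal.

P1 = 25, P2 = 68, P3 = 92, P4 = 141, P5 = 41

Only C1 changed, to 163. In OFB, a change in C_i flips the same bit in P_i only; the keystream is unaffected. Decrypting the received ciphertext:
P1: S = E(K, 133) = 186; 163 ⊕ 186 = 25.
P2: S = E(K, 186) = 239; 171 ⊕ 239 = 68.
P3: S = E(K, 239) = 36; 120 ⊕ 36 = 92.
P4: S = E(K, 36) = 89; 212 ⊕ 89 = 141.
P5: S = E(K, 89) = 142; 167 ⊕ 142 = 41.
Blocks that differ from the original plaintext: P1.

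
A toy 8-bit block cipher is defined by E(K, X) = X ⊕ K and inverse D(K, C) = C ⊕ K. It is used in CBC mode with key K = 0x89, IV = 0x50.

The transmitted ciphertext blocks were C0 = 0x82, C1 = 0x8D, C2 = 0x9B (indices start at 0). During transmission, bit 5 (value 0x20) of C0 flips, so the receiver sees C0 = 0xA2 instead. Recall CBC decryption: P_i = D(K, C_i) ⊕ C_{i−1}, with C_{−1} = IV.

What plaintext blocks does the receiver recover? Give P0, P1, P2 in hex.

Only C0 changed, to 0xA2. In CBC, a change in C_i garbles P_i and flips the same bit in P_{i+1}. Decrypting the received ciphertext:
P0: D(K, 0xA2) = 0x2B; 0x2B ⊕ 0x50 = 0x7B.
P1: D(K, 0x8D) = 0x04; 0x04 ⊕ 0xA2 = 0xA6.
P2: D(K, 0x9B) = 0x12; 0x12 ⊕ 0x8D = 0x9F.
Blocks that differ from the original plaintext: P0, P1.

P0 = 0x7B, P1 = 0xA6, P2 = 0x9F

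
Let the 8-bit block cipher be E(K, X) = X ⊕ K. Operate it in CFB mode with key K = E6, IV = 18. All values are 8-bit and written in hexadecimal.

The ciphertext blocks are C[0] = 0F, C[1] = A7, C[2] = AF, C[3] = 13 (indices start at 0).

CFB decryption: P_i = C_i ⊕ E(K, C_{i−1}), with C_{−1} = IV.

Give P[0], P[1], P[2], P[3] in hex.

P[0]: E(K, 18) = FE; 0F ⊕ FE = F1.
P[1]: E(K, 0F) = E9; A7 ⊕ E9 = 4E.
P[2]: E(K, A7) = 41; AF ⊕ 41 = EE.
P[3]: E(K, AF) = 49; 13 ⊕ 49 = 5A.

P[0] = F1, P[1] = 4E, P[2] = EE, P[3] = 5A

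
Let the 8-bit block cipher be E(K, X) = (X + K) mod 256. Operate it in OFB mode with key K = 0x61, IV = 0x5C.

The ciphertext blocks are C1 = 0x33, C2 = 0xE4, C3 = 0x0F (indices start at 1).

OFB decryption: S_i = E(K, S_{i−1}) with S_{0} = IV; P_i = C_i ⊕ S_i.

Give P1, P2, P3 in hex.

P1 = 0x8E, P2 = 0xFA, P3 = 0x70

P1: S = E(K, 0x5C) = 0xBD; 0x33 ⊕ 0xBD = 0x8E.
P2: S = E(K, 0xBD) = 0x1E; 0xE4 ⊕ 0x1E = 0xFA.
P3: S = E(K, 0x1E) = 0x7F; 0x0F ⊕ 0x7F = 0x70.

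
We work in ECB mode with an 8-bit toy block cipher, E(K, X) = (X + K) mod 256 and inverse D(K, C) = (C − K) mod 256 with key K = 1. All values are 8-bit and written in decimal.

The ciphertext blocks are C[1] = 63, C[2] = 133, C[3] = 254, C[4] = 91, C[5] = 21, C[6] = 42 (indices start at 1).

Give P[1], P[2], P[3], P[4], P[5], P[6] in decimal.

P[1] = 62, P[2] = 132, P[3] = 253, P[4] = 90, P[5] = 20, P[6] = 41

ECB decryption: P_i = D(K, C_i).
P[1]: D(K, 63) = 62.
P[2]: D(K, 133) = 132.
P[3]: D(K, 254) = 253.
P[4]: D(K, 91) = 90.
P[5]: D(K, 21) = 20.
P[6]: D(K, 42) = 41.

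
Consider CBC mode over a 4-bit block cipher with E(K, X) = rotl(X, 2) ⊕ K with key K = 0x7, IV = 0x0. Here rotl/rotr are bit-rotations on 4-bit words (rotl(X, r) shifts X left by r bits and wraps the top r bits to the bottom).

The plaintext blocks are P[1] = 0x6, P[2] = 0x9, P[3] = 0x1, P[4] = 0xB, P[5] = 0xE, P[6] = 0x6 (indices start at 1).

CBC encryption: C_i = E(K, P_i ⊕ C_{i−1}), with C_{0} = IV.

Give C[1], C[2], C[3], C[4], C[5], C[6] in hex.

C[1] = 0xE, C[2] = 0xA, C[3] = 0x9, C[4] = 0xF, C[5] = 0x3, C[6] = 0x2

C[1]: P[1] ⊕ 0x0 = 0x6; E(K, 0x6) = 0xE.
C[2]: P[2] ⊕ 0xE = 0x7; E(K, 0x7) = 0xA.
C[3]: P[3] ⊕ 0xA = 0xB; E(K, 0xB) = 0x9.
C[4]: P[4] ⊕ 0x9 = 0x2; E(K, 0x2) = 0xF.
C[5]: P[5] ⊕ 0xF = 0x1; E(K, 0x1) = 0x3.
C[6]: P[6] ⊕ 0x3 = 0x5; E(K, 0x5) = 0x2.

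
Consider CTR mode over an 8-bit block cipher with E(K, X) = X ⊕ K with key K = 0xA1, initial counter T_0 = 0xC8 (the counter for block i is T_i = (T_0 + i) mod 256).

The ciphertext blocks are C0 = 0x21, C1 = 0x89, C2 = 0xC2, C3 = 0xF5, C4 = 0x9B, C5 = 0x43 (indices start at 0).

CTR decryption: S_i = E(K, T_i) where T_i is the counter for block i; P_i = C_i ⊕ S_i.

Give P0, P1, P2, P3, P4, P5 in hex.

P0: T = 0xC8, S = E(K, T) = 0x69; 0x21 ⊕ 0x69 = 0x48.
P1: T = 0xC9, S = E(K, T) = 0x68; 0x89 ⊕ 0x68 = 0xE1.
P2: T = 0xCA, S = E(K, T) = 0x6B; 0xC2 ⊕ 0x6B = 0xA9.
P3: T = 0xCB, S = E(K, T) = 0x6A; 0xF5 ⊕ 0x6A = 0x9F.
P4: T = 0xCC, S = E(K, T) = 0x6D; 0x9B ⊕ 0x6D = 0xF6.
P5: T = 0xCD, S = E(K, T) = 0x6C; 0x43 ⊕ 0x6C = 0x2F.

P0 = 0x48, P1 = 0xE1, P2 = 0xA9, P3 = 0x9F, P4 = 0xF6, P5 = 0x2F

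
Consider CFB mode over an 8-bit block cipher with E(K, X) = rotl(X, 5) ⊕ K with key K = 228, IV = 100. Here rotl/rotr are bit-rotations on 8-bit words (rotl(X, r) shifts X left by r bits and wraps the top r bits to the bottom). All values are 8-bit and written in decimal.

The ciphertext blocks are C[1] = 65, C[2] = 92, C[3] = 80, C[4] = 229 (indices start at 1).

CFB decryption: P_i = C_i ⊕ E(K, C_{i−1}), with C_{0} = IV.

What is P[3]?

P[3] = 63

P[3]: E(K, 92) = 111; 80 ⊕ 111 = 63.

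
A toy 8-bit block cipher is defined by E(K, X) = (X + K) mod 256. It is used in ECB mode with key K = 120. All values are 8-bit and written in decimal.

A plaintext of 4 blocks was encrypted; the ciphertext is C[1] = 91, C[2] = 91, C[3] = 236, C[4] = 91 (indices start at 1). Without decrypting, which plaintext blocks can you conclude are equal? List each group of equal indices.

P[1] = P[2] = P[4]

ECB encrypts each block independently with the same key, so equal ciphertext blocks imply equal plaintext blocks.
C[1] = C[2] = C[4] = 91, so P[1] = P[2] = P[4].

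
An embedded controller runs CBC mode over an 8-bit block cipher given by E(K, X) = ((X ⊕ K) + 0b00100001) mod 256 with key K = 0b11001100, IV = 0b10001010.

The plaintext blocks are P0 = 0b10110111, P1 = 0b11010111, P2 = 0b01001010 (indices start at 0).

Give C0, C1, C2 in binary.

CBC encryption: C_i = E(K, P_i ⊕ C_{i−1}), with C_{−1} = IV.
C0: P0 ⊕ 0b10001010 = 0b00111101; E(K, 0b00111101) = 0b00010010.
C1: P1 ⊕ 0b00010010 = 0b11000101; E(K, 0b11000101) = 0b00101010.
C2: P2 ⊕ 0b00101010 = 0b01100000; E(K, 0b01100000) = 0b11001101.

C0 = 0b00010010, C1 = 0b00101010, C2 = 0b11001101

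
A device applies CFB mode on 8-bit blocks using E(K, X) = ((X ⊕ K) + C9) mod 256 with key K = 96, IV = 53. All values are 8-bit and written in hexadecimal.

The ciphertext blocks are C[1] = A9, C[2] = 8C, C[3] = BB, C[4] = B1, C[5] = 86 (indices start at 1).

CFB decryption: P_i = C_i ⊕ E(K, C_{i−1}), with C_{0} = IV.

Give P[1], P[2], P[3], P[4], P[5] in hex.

P[1] = 27, P[2] = 84, P[3] = 58, P[4] = 47, P[5] = 76

P[1]: E(K, 53) = 8E; A9 ⊕ 8E = 27.
P[2]: E(K, A9) = 08; 8C ⊕ 08 = 84.
P[3]: E(K, 8C) = E3; BB ⊕ E3 = 58.
P[4]: E(K, BB) = F6; B1 ⊕ F6 = 47.
P[5]: E(K, B1) = F0; 86 ⊕ F0 = 76.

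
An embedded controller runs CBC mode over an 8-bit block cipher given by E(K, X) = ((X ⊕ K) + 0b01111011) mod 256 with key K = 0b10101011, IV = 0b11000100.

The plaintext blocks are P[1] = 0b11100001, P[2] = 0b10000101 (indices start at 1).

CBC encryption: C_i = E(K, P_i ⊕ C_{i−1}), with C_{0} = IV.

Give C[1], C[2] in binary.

C[1] = 0b00001001, C[2] = 0b10100010

C[1]: P[1] ⊕ 0b11000100 = 0b00100101; E(K, 0b00100101) = 0b00001001.
C[2]: P[2] ⊕ 0b00001001 = 0b10001100; E(K, 0b10001100) = 0b10100010.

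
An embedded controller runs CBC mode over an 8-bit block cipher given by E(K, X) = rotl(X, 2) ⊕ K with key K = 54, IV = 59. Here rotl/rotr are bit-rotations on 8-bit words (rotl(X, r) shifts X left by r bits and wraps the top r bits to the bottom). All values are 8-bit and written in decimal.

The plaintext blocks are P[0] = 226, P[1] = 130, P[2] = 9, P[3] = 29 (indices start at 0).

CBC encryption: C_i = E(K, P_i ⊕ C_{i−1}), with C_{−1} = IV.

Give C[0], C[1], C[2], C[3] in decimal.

C[0]: P[0] ⊕ 59 = 217; E(K, 217) = 81.
C[1]: P[1] ⊕ 81 = 211; E(K, 211) = 121.
C[2]: P[2] ⊕ 121 = 112; E(K, 112) = 247.
C[3]: P[3] ⊕ 247 = 234; E(K, 234) = 157.

C[0] = 81, C[1] = 121, C[2] = 247, C[3] = 157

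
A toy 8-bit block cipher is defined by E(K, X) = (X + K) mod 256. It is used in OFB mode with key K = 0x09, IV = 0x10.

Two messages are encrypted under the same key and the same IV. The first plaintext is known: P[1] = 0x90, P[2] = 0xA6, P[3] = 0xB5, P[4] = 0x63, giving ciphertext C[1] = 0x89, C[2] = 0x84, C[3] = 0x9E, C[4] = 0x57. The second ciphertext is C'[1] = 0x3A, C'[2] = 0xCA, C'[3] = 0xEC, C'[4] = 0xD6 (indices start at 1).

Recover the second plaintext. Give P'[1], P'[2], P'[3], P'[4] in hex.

P'[1] = 0x23, P'[2] = 0xE8, P'[3] = 0xC7, P'[4] = 0xE2

In OFB with a reused IV, both messages share the same keystream S_i, so C_i ⊕ C'_i = P_i ⊕ P'_i and thus P'_i = P_i ⊕ C_i ⊕ C'_i.
P'[1]: 0x90 ⊕ 0x89 ⊕ 0x3A = 0x23.
P'[2]: 0xA6 ⊕ 0x84 ⊕ 0xCA = 0xE8.
P'[3]: 0xB5 ⊕ 0x9E ⊕ 0xEC = 0xC7.
P'[4]: 0x63 ⊕ 0x57 ⊕ 0xD6 = 0xE2.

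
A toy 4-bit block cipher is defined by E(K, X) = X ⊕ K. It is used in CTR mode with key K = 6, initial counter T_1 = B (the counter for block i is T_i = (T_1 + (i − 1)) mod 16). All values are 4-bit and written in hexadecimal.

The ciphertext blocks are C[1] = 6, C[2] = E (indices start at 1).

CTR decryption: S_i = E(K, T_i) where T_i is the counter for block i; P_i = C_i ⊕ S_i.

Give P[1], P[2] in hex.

P[1] = B, P[2] = 4

P[1]: T = B, S = E(K, T) = D; 6 ⊕ D = B.
P[2]: T = C, S = E(K, T) = A; E ⊕ A = 4.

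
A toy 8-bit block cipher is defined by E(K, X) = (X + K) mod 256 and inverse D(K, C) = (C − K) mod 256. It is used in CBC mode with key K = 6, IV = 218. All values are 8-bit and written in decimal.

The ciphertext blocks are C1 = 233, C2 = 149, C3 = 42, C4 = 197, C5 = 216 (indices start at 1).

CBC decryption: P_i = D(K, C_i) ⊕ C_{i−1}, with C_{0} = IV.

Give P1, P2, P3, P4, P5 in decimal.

P1: D(K, 233) = 227; 227 ⊕ 218 = 57.
P2: D(K, 149) = 143; 143 ⊕ 233 = 102.
P3: D(K, 42) = 36; 36 ⊕ 149 = 177.
P4: D(K, 197) = 191; 191 ⊕ 42 = 149.
P5: D(K, 216) = 210; 210 ⊕ 197 = 23.

P1 = 57, P2 = 102, P3 = 177, P4 = 149, P5 = 23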